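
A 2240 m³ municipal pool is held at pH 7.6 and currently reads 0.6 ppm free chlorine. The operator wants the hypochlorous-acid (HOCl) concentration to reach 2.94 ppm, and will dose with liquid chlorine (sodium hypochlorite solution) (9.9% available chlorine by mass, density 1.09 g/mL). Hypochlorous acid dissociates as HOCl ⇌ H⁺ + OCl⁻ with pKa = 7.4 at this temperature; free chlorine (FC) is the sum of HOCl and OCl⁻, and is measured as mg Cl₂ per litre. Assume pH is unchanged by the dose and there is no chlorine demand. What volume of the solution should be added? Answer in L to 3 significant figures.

145 L

Volume: 2240 m³ = 2,240,000 L.
[OCl⁻]/[HOCl] = 10^(pH − pKa) = 10^(7.6 − 7.4) = 1.585; fraction as HOCl = 1/(1 + 1.585) = 0.3869.
Free chlorine required for 2.94 ppm HOCl: 2.94 / 0.3869 = 7.6 ppm.
FC to add: 7.6 − 0.6 = 7 mg/L as Cl₂.
Cl₂ equivalent: 7 mg/L × 2,240,000 L = 15,680 g.
Product at 9.9% available Cl: 15,680 / 0.099 = 158,400 g.
Volume: 158,400 g ÷ 1.09 g/mL = 145,300 mL.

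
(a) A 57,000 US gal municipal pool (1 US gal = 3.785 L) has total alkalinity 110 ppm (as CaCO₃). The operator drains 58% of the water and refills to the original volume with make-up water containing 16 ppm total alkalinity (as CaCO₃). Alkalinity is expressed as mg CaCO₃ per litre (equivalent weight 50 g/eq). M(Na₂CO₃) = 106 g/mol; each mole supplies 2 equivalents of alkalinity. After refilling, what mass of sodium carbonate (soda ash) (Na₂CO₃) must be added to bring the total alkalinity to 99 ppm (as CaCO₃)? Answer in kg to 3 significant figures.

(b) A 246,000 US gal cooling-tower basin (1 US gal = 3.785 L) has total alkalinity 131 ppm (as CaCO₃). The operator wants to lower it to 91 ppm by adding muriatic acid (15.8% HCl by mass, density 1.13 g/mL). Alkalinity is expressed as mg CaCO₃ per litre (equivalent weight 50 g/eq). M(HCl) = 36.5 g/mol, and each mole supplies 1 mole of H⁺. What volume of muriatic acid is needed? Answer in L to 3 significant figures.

(a) Volume: 57,000 US gal × 3.785 L/gal = 215,745 L.
(a) After draining 58% and refilling: 110 × 0.42 + 16 × 0.58 = 55.48 ppm.
(a) Deficit to target: 99 − 55.48 = 43.52 mg/L.
(a) As CaCO₃: 43.52 mg/L × 215,745 L = 9389 g; ÷ 50 g/eq ÷ 2 = 93.89 mol Na₂CO₃.
(a) Mass: 93.89 × 106 = 9953 g.

(b) Volume: 246,000 US gal × 3.785 L/gal = 931,110 L.
(b) Alkalinity to neutralize: (131 − 91) = 40 mg/L as CaCO₃ × 931,110 L = 37,240 g as CaCO₃.
(b) Equivalents of H⁺ required: 37,240 ÷ 50 g/eq = 744.9 eq = 744.9 mol HCl.
(b) Mass of HCl: 744.9 × 36.5 = 27,190 g.
(b) Mass of 15.8% solution: 27,190 / 0.158 = 172,100 g.
(b) Volume: 172,100 g ÷ 1.13 g/mL = 152,300 mL.

(a) 9.95 kg; (b) 152 L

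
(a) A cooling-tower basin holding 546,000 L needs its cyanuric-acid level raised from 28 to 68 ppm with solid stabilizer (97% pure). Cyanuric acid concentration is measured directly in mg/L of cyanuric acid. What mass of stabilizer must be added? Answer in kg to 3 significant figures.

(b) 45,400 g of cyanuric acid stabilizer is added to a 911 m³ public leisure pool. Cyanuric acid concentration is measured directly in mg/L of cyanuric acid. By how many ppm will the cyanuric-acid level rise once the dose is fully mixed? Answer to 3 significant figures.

(a) CYA to add: (68 − 28) = 40 mg/L × 546,000 L = 21,840 g cyanuric acid.
(a) At 97% purity: 21,840 / 0.97 = 22,520 g product.

(b) Volume: 911 m³ = 911,000 L.
(b) Rise: 45,400 g / 911,000 L × 1000 = 49.84 mg/L.

(a) 22.5 kg; (b) 49.8 ppm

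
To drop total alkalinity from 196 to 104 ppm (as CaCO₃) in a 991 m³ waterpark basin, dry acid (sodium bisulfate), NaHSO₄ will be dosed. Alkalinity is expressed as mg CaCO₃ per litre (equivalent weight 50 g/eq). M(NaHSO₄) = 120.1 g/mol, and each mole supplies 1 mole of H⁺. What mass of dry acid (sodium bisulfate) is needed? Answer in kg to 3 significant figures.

219 kg

Volume: 991 m³ = 991,000 L.
Alkalinity to neutralize: (196 − 104) = 92 mg/L as CaCO₃ × 991,000 L = 91,170 g as CaCO₃.
Equivalents of H⁺ required: 91,170 ÷ 50 g/eq = 1823 eq = 1823 mol NaHSO₄.
Mass of NaHSO₄: 1823 × 120.1 = 219,000 g.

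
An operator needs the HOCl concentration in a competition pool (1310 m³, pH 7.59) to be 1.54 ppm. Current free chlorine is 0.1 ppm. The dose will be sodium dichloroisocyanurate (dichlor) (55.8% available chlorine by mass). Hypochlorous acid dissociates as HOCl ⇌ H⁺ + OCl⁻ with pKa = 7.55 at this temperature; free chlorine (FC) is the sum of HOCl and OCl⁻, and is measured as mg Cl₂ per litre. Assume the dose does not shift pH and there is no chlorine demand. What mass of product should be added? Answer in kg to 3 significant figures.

Volume: 1310 m³ = 1,310,000 L.
[OCl⁻]/[HOCl] = 10^(pH − pKa) = 10^(7.59 − 7.55) = 1.096; fraction as HOCl = 1/(1 + 1.096) = 0.477.
Free chlorine required for 1.54 ppm HOCl: 1.54 / 0.477 = 3.229 ppm.
FC to add: 3.229 − 0.1 = 3.129 mg/L as Cl₂.
Cl₂ equivalent: 3.129 mg/L × 1,310,000 L = 4098 g.
Product at 55.8% available Cl: 4098 / 0.558 = 7345 g.

7.34 kg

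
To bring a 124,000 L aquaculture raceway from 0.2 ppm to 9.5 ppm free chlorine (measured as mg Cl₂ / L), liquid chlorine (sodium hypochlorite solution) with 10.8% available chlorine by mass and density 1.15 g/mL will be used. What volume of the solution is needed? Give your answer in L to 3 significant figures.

9.29 L

Chlorine deficit: 9.5 − 0.2 = 9.3 ppm = 9.3 mg/L as Cl₂.
Cl₂ equivalent needed: 9.3 mg/L × 124,000 L = 1,153,000 mg = 1153 g.
Product at 10.8% available chlorine: 1153 / 0.108 = 10,680 g.
Volume at density 1.15 g/mL: 10,680 g ÷ 1.15 g/mL = 9285 mL.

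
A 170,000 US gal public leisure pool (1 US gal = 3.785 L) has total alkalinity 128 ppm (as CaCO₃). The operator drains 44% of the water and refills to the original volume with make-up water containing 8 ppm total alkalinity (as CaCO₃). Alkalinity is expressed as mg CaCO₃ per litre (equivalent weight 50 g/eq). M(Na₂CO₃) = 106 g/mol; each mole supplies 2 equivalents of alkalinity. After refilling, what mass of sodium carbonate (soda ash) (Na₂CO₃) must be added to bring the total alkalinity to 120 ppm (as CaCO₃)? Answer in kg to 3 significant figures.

Volume: 170,000 US gal × 3.785 L/gal = 643,450 L.
After draining 44% and refilling: 128 × 0.56 + 8 × 0.44 = 75.2 ppm.
Deficit to target: 120 − 75.2 = 44.8 mg/L.
As CaCO₃: 44.8 mg/L × 643,450 L = 28,830 g; ÷ 50 g/eq ÷ 2 = 288.3 mol Na₂CO₃.
Mass: 288.3 × 106 = 30,560 g.

30.6 kg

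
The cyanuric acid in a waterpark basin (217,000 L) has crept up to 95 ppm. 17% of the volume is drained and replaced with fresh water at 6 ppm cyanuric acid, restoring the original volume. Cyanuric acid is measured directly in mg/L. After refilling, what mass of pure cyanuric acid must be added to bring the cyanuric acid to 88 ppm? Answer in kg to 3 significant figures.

After draining 17% and refilling: 95 × 0.83 + 6 × 0.17 = 79.87 ppm.
Deficit to target: 88 − 79.87 = 8.13 mg/L.
Mass: 8.13 mg/L × 217,000 L = 1764 g cyanuric acid.

1.76 kg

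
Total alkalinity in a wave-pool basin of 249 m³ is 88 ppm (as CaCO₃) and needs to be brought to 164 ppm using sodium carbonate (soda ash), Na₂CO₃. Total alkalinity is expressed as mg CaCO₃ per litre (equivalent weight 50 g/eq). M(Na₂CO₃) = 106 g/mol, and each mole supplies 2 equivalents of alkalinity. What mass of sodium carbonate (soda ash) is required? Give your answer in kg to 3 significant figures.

Volume: 249 m³ = 249,000 L.
Alkalinity to add: (164 − 88) = 76 mg/L as CaCO₃ × 249,000 L = 18,920 g as CaCO₃.
Equivalents: 18,920 g ÷ 50 g/eq = 378.5 eq.
Each mole of Na₂CO₃ supplies 2 eq, so 378.5 / 2 = 189.2 mol.
Mass: 189.2 mol × 106 g/mol = 20,060 g.

20.1 kg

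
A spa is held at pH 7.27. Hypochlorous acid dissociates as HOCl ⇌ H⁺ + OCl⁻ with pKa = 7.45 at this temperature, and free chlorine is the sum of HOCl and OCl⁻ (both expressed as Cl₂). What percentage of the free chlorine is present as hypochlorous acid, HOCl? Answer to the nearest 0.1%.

[OCl⁻]/[HOCl] = 10^(pH − pKa) = 10^(7.27 − 7.45) = 10^-0.18 = 0.6607.
Fraction as HOCl = 1 / (1 + 0.6607) = 0.6022.

60.2%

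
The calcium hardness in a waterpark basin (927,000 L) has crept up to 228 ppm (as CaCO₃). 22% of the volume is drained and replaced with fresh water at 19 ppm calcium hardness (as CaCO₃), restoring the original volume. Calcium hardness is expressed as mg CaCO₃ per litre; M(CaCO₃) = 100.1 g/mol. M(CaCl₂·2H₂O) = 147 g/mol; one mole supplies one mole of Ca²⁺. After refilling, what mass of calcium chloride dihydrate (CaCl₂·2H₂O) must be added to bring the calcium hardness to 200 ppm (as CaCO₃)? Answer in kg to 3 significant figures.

24.5 kg

After draining 22% and refilling: 228 × 0.78 + 19 × 0.22 = 182.02 ppm.
Deficit to target: 200 − 182.02 = 17.98 mg/L.
As CaCO₃: 17.98 mg/L × 927,000 L = 16,670 g; ÷ 100.1 = 166.5 mol Ca²⁺.
Mass: 166.5 × 147 = 24,480 g.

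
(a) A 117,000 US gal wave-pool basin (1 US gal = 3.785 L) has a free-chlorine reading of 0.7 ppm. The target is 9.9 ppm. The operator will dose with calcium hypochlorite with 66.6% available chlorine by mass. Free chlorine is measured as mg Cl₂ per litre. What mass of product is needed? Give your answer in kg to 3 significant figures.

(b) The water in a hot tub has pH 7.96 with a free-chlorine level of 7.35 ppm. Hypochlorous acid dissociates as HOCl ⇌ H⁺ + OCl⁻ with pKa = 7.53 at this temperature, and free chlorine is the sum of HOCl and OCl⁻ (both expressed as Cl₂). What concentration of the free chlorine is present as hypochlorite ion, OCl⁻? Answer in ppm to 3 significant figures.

(a) Volume: 117,000 US gal × 3.785 L/gal = 442,845 L.
(a) Chlorine deficit: 9.9 − 0.7 = 9.2 ppm = 9.2 mg/L as Cl₂.
(a) Cl₂ equivalent needed: 9.2 mg/L × 442,845 L = 4,074,000 mg = 4074 g.
(a) Product at 66.6% available chlorine: 4074 / 0.666 = 6117 g.

(b) [OCl⁻]/[HOCl] = 10^(pH − pKa) = 10^(7.96 − 7.53) = 10^0.43 = 2.692.
(b) Fraction as HOCl = 1 / (1 + 2.692) = 0.2709.
(b) OCl⁻ = (1 − 0.2709) × 7.35 ppm = 5.359 ppm.

(a) 6.12 kg; (b) 5.36 ppm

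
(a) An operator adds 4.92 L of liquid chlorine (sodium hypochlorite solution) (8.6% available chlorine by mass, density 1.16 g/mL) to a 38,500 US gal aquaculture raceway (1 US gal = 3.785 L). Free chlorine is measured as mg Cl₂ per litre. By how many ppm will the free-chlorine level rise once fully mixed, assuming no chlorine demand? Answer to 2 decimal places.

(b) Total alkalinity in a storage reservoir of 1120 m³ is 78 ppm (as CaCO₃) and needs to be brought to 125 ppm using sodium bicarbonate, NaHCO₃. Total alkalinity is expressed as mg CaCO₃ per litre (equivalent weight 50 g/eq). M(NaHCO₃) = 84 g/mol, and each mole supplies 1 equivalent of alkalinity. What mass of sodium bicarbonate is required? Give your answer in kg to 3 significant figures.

(a) Volume: 38,500 US gal × 3.785 L/gal = 145,722 L.
(a) Mass of solution: 4.92 L × 1000 mL/L × 1.16 g/mL = 5707 g.
(a) Available chlorine delivered: 5707 g × 0.086 = 490.8 g as Cl₂.
(a) Concentration rise: 490.8 g / 145,722 L = 3.368 mg/L = 3.37 ppm.

(b) Volume: 1120 m³ = 1,120,000 L.
(b) Alkalinity to add: (125 − 78) = 47 mg/L as CaCO₃ × 1,120,000 L = 52,640 g as CaCO₃.
(b) Equivalents: 52,640 g ÷ 50 g/eq = 1053 eq.
(b) NaHCO₃ supplies 1 eq per mole → 1053 mol.
(b) Mass: 1053 mol × 84 g/mol = 88,440 g.

(a) 3.37 ppm; (b) 88.4 kg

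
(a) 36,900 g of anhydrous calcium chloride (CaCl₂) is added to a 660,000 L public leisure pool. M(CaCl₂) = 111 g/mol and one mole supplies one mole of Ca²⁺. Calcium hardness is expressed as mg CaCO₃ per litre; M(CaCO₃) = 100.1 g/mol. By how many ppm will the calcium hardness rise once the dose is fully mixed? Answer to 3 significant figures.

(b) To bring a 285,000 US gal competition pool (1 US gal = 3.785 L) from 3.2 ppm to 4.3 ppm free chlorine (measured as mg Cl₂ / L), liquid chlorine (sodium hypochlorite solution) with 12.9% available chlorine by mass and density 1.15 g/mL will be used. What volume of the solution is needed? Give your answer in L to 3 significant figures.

(a) 50.4 ppm; (b) 8.00 L

(a) Moles of Ca²⁺: 36,900 g ÷ 111 g/mol = 332.4 mol.
(a) As CaCO₃: 332.4 mol × 100.1 g/mol = 33,280 g.
(a) Rise: 33,280 g / 660,000 L × 1000 = 50.42 mg/L.

(b) Volume: 285,000 US gal × 3.785 L/gal = 1,078,725 L.
(b) Chlorine deficit: 4.3 − 3.2 = 1.1 ppm = 1.1 mg/L as Cl₂.
(b) Cl₂ equivalent needed: 1.1 mg/L × 1,078,725 L = 1,187,000 mg = 1187 g.
(b) Product at 12.9% available chlorine: 1187 / 0.129 = 9198 g.
(b) Volume at density 1.15 g/mL: 9198 g ÷ 1.15 g/mL = 7999 mL.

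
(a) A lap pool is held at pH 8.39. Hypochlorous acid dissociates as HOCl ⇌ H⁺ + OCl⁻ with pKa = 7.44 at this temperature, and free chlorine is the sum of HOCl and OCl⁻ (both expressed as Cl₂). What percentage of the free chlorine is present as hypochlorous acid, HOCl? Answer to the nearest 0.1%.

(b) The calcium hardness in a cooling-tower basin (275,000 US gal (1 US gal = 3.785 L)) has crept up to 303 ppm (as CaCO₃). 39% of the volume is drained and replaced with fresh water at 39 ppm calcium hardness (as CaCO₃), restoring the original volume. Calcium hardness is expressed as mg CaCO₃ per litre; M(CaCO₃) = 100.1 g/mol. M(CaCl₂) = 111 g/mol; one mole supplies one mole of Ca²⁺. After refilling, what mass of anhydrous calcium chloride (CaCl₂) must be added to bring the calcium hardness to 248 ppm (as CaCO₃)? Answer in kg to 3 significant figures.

(a) 10.1%; (b) 55.4 kg

(a) [OCl⁻]/[HOCl] = 10^(pH − pKa) = 10^(8.39 − 7.44) = 10^0.95 = 8.913.
(a) Fraction as HOCl = 1 / (1 + 8.913) = 0.1009.

(b) Volume: 275,000 US gal × 3.785 L/gal = 1,040,875 L.
(b) After draining 39% and refilling: 303 × 0.61 + 39 × 0.39 = 200.04 ppm.
(b) Deficit to target: 248 − 200.04 = 47.96 mg/L.
(b) As CaCO₃: 47.96 mg/L × 1,040,875 L = 49,920 g; ÷ 100.1 = 498.7 mol Ca²⁺.
(b) Mass: 498.7 × 111 = 55,360 g.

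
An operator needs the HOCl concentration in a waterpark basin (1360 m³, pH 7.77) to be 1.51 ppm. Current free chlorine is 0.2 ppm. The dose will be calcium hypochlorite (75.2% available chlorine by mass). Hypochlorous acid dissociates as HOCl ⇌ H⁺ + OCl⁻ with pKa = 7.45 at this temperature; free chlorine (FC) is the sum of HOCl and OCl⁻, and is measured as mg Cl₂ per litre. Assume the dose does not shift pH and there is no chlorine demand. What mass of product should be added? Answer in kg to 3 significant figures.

8.07 kg

Volume: 1360 m³ = 1,360,000 L.
[OCl⁻]/[HOCl] = 10^(pH − pKa) = 10^(7.77 − 7.45) = 2.089; fraction as HOCl = 1/(1 + 2.089) = 0.3237.
Free chlorine required for 1.51 ppm HOCl: 1.51 / 0.3237 = 4.665 ppm.
FC to add: 4.665 − 0.2 = 4.465 mg/L as Cl₂.
Cl₂ equivalent: 4.465 mg/L × 1,360,000 L = 6072 g.
Product at 75.2% available Cl: 6072 / 0.752 = 8075 g.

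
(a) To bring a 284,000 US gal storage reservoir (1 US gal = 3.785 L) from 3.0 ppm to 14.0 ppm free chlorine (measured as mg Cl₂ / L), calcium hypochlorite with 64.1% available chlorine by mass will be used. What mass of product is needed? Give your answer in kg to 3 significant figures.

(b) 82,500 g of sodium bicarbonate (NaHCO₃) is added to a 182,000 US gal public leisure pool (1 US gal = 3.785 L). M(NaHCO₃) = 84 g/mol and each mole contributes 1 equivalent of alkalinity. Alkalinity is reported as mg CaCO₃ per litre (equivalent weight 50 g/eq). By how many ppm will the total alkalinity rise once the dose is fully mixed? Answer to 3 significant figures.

(a) Volume: 284,000 US gal × 3.785 L/gal = 1,074,940 L.
(a) Chlorine deficit: 14.0 − 3.0 = 11 ppm = 11 mg/L as Cl₂.
(a) Cl₂ equivalent needed: 11 mg/L × 1,074,940 L = 11,820,000 mg = 11,820 g.
(a) Product at 64.1% available chlorine: 11,820 / 0.641 = 18,450 g.

(b) Volume: 182,000 US gal × 3.785 L/gal = 688,870 L.
(b) Moles of NaHCO₃: 82,500 g ÷ 84 g/mol = 982.1 mol → 982.1 eq of alkalinity.
(b) As CaCO₃: 982.1 eq × 50 g/eq = 49,110 g.
(b) Rise: 49,110 g / 688,870 L × 1000 = 71.29 mg/L.

(a) 18.4 kg; (b) 71.3 ppm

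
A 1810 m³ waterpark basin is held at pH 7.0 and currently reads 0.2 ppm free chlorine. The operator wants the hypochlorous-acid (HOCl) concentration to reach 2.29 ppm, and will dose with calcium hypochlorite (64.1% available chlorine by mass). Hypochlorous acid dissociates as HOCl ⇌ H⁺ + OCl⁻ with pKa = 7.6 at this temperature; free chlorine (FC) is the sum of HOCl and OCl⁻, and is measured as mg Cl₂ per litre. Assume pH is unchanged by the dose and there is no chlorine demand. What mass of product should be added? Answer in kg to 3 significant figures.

7.53 kg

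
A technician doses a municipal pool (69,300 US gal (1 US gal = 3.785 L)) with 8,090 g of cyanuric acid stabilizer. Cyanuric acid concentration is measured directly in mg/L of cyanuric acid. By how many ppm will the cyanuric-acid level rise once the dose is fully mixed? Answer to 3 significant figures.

Volume: 69,300 US gal × 3.785 L/gal = 262,300 L.
Rise: 8,090 g / 262,300 L × 1000 = 30.84 mg/L.

30.8 ppm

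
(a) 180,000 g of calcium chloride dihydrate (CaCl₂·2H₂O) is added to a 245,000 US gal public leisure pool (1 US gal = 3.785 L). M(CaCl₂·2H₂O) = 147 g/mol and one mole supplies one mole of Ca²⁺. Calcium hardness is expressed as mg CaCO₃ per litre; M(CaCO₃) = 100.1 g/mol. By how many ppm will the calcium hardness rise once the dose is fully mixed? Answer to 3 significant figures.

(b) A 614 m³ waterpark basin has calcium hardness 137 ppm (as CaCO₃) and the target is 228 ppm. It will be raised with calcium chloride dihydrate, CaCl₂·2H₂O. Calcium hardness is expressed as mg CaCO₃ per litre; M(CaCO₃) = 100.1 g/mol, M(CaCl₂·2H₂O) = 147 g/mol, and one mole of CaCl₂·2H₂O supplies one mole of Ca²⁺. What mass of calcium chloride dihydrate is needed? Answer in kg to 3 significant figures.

(a) 132 ppm; (b) 82.1 kg

(a) Volume: 245,000 US gal × 3.785 L/gal = 927,325 L.
(a) Moles of Ca²⁺: 180,000 g ÷ 147 g/mol = 1224 mol.
(a) As CaCO₃: 1224 mol × 100.1 g/mol = 122,600 g.
(a) Rise: 122,600 g / 927,325 L × 1000 = 132.2 mg/L.

(b) Volume: 614 m³ = 614,000 L.
(b) Hardness to add: (228 − 137) = 91 mg/L as CaCO₃ × 614,000 L = 55,870 g as CaCO₃.
(b) Moles of Ca²⁺ (1 mol Ca²⁺ ≡ 1 mol CaCO₃): 55,870 / 100.1 g/mol = 558.2 mol.
(b) Mass of CaCl₂·2H₂O: 558.2 × 147 = 82,050 g.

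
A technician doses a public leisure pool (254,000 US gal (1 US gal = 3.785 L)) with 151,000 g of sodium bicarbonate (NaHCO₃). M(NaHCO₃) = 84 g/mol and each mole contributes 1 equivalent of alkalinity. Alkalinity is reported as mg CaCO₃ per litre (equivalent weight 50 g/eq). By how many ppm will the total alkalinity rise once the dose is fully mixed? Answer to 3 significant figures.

Volume: 254,000 US gal × 3.785 L/gal = 961,390 L.
Moles of NaHCO₃: 151,000 g ÷ 84 g/mol = 1798 mol → 1798 eq of alkalinity.
As CaCO₃: 1798 eq × 50 g/eq = 89,880 g.
Rise: 89,880 g / 961,390 L × 1000 = 93.49 mg/L.

93.5 ppm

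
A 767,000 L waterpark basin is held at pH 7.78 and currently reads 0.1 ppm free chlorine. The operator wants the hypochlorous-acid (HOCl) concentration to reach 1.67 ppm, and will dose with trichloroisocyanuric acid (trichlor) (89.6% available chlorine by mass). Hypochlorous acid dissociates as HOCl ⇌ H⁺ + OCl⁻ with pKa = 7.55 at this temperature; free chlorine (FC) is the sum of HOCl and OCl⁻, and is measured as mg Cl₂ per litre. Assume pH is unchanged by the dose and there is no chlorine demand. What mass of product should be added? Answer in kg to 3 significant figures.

3.77 kg

[OCl⁻]/[HOCl] = 10^(pH − pKa) = 10^(7.78 − 7.55) = 1.698; fraction as HOCl = 1/(1 + 1.698) = 0.3706.
Free chlorine required for 1.67 ppm HOCl: 1.67 / 0.3706 = 4.506 ppm.
FC to add: 4.506 − 0.1 = 4.406 mg/L as Cl₂.
Cl₂ equivalent: 4.406 mg/L × 767,000 L = 3379 g.
Product at 89.6% available Cl: 3379 / 0.896 = 3772 g.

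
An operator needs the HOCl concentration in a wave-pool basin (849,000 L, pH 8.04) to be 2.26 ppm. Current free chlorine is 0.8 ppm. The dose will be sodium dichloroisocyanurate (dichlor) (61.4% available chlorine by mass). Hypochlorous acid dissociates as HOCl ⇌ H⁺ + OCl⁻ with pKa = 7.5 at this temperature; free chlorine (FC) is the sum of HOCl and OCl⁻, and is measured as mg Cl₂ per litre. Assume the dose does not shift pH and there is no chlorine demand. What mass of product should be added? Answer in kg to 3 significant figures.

12.9 kg

[OCl⁻]/[HOCl] = 10^(pH − pKa) = 10^(8.04 − 7.5) = 3.467; fraction as HOCl = 1/(1 + 3.467) = 0.2238.
Free chlorine required for 2.26 ppm HOCl: 2.26 / 0.2238 = 10.1 ppm.
FC to add: 10.1 − 0.8 = 9.296 mg/L as Cl₂.
Cl₂ equivalent: 9.296 mg/L × 849,000 L = 7893 g.
Product at 61.4% available Cl: 7893 / 0.614 = 12,850 g.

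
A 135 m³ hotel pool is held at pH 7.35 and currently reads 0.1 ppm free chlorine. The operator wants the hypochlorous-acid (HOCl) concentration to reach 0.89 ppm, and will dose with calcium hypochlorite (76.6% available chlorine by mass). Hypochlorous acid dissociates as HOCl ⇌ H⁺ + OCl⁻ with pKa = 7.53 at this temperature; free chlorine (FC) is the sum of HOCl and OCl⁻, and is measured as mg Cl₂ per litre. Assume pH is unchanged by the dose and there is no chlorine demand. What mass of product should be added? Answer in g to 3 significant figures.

243 g

Volume: 135 m³ = 135,000 L.
[OCl⁻]/[HOCl] = 10^(pH − pKa) = 10^(7.35 − 7.53) = 0.6607; fraction as HOCl = 1/(1 + 0.6607) = 0.6022.
Free chlorine required for 0.89 ppm HOCl: 0.89 / 0.6022 = 1.478 ppm.
FC to add: 1.478 − 0.1 = 1.378 mg/L as Cl₂.
Cl₂ equivalent: 1.378 mg/L × 135,000 L = 186 g.
Product at 76.6% available Cl: 186 / 0.766 = 242.9 g.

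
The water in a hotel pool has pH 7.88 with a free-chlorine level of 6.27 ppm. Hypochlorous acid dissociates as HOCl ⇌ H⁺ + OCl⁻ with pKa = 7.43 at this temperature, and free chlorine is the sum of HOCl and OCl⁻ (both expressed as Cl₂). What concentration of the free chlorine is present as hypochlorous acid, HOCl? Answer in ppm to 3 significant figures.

1.64 ppm

[OCl⁻]/[HOCl] = 10^(pH − pKa) = 10^(7.88 − 7.43) = 10^0.45 = 2.818.
Fraction as HOCl = 1 / (1 + 2.818) = 0.2619.
HOCl = 0.2619 × 6.27 ppm = 1.642 ppm.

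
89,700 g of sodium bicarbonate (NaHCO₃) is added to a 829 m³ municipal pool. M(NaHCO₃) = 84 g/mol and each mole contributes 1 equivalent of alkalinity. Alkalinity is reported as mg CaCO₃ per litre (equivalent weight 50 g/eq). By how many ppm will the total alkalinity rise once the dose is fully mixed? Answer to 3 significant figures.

64.4 ppm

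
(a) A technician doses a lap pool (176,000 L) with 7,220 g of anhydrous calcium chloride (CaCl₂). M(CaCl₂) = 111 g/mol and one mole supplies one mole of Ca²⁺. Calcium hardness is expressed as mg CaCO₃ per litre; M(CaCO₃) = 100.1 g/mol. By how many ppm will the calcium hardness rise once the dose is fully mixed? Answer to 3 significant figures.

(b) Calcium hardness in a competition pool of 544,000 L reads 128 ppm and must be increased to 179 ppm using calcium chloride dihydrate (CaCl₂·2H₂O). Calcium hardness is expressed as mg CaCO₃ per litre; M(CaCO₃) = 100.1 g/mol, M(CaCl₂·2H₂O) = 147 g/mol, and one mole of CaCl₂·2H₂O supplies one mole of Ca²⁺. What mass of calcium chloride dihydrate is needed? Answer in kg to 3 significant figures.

(a) 37.0 ppm; (b) 40.7 kg

(a) Moles of Ca²⁺: 7,220 g ÷ 111 g/mol = 65.05 mol.
(a) As CaCO₃: 65.05 mol × 100.1 g/mol = 6511 g.
(a) Rise: 6511 g / 176,000 L × 1000 = 36.99 mg/L.

(b) Hardness to add: (179 − 128) = 51 mg/L as CaCO₃ × 544,000 L = 27,740 g as CaCO₃.
(b) Moles of Ca²⁺ (1 mol Ca²⁺ ≡ 1 mol CaCO₃): 27,740 / 100.1 g/mol = 277.2 mol.
(b) Mass of CaCl₂·2H₂O: 277.2 × 147 = 40,740 g.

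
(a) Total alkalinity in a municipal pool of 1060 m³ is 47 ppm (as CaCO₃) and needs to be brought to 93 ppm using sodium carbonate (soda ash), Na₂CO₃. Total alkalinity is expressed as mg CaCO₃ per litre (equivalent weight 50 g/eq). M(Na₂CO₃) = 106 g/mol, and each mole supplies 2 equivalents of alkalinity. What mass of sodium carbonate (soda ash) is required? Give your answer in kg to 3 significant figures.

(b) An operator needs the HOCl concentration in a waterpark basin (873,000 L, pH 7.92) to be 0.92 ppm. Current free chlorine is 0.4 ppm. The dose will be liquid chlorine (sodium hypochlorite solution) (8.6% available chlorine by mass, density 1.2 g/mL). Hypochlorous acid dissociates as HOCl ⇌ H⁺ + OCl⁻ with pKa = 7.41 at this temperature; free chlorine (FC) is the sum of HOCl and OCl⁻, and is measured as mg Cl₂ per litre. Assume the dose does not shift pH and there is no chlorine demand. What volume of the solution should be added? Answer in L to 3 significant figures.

(a) Volume: 1060 m³ = 1,060,000 L.
(a) Alkalinity to add: (93 − 47) = 46 mg/L as CaCO₃ × 1,060,000 L = 48,760 g as CaCO₃.
(a) Equivalents: 48,760 g ÷ 50 g/eq = 975.2 eq.
(a) Each mole of Na₂CO₃ supplies 2 eq, so 975.2 / 2 = 487.6 mol.
(a) Mass: 487.6 mol × 106 g/mol = 51,690 g.

(b) [OCl⁻]/[HOCl] = 10^(pH − pKa) = 10^(7.92 − 7.41) = 3.236; fraction as HOCl = 1/(1 + 3.236) = 0.2361.
(b) Free chlorine required for 0.92 ppm HOCl: 0.92 / 0.2361 = 3.897 ppm.
(b) FC to add: 3.897 − 0.4 = 3.497 mg/L as Cl₂.
(b) Cl₂ equivalent: 3.497 mg/L × 873,000 L = 3053 g.
(b) Product at 8.6% available Cl: 3053 / 0.086 = 35,500 g.
(b) Volume: 35,500 g ÷ 1.2 g/mL = 29,580 mL.

(a) 51.7 kg; (b) 29.6 L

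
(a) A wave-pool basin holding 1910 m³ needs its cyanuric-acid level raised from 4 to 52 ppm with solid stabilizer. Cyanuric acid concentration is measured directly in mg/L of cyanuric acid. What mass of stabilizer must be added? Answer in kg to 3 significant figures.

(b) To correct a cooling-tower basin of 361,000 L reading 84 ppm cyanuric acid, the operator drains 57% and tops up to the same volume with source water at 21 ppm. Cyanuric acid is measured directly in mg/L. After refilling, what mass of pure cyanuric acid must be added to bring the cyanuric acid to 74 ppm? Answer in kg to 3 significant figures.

(a) Volume: 1910 m³ = 1,910,000 L.
(a) CYA to add: (52 − 4) = 48 mg/L × 1,910,000 L = 91,680 g cyanuric acid.

(b) After draining 57% and refilling: 84 × 0.43 + 21 × 0.57 = 48.09 ppm.
(b) Deficit to target: 74 − 48.09 = 25.91 mg/L.
(b) Mass: 25.91 mg/L × 361,000 L = 9354 g cyanuric acid.

(a) 91.7 kg; (b) 9.35 kg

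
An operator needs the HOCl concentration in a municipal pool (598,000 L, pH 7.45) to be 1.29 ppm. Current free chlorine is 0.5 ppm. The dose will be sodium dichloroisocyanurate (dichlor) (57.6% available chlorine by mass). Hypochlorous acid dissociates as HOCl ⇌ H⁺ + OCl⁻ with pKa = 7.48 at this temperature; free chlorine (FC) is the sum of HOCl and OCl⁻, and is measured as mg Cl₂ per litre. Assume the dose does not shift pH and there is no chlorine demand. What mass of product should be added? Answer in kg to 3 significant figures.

[OCl⁻]/[HOCl] = 10^(pH − pKa) = 10^(7.45 − 7.48) = 0.9333; fraction as HOCl = 1/(1 + 0.9333) = 0.5173.
Free chlorine required for 1.29 ppm HOCl: 1.29 / 0.5173 = 2.494 ppm.
FC to add: 2.494 − 0.5 = 1.994 mg/L as Cl₂.
Cl₂ equivalent: 1.994 mg/L × 598,000 L = 1192 g.
Product at 57.6% available Cl: 1192 / 0.576 = 2070 g.

2.07 kg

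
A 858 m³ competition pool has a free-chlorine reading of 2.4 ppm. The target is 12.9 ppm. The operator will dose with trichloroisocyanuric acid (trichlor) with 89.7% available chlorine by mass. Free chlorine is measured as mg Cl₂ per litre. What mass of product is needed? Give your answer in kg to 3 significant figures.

10.0 kg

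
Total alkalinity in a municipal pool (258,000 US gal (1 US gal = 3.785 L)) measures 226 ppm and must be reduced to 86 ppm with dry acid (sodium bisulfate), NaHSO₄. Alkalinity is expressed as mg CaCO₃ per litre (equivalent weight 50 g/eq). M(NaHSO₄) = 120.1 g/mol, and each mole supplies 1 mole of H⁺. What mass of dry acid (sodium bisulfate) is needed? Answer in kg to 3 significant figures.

328 kg

Volume: 258,000 US gal × 3.785 L/gal = 976,530 L.
Alkalinity to neutralize: (226 − 86) = 140 mg/L as CaCO₃ × 976,530 L = 136,700 g as CaCO₃.
Equivalents of H⁺ required: 136,700 ÷ 50 g/eq = 2734 eq = 2734 mol NaHSO₄.
Mass of NaHSO₄: 2734 × 120.1 = 328,400 g.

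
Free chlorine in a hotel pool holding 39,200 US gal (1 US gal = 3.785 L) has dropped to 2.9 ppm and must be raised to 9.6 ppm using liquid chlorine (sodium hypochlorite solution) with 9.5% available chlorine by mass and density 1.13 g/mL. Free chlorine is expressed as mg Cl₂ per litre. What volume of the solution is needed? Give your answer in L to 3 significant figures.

Volume: 39,200 US gal × 3.785 L/gal = 148,372 L.
Chlorine deficit: 9.6 − 2.9 = 6.7 ppm = 6.7 mg/L as Cl₂.
Cl₂ equivalent needed: 6.7 mg/L × 148,372 L = 994,100 mg = 994.1 g.
Product at 9.5% available chlorine: 994.1 / 0.095 = 10,460 g.
Volume at density 1.13 g/mL: 10,460 g ÷ 1.13 g/mL = 9260 mL.

9.26 L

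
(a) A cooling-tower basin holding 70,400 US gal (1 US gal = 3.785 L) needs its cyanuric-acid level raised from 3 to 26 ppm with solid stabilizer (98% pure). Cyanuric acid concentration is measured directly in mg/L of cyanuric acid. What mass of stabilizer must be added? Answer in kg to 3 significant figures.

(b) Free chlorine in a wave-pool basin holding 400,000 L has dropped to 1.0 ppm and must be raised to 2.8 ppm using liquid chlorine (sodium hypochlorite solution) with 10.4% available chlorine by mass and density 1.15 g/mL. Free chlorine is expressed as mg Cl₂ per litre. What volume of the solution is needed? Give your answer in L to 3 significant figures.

(a) 6.25 kg; (b) 6.02 L

(a) Volume: 70,400 US gal × 3.785 L/gal = 266,464 L.
(a) CYA to add: (26 − 3) = 23 mg/L × 266,464 L = 6129 g cyanuric acid.
(a) At 98% purity: 6129 / 0.98 = 6254 g product.

(b) Chlorine deficit: 2.8 − 1.0 = 1.8 ppm = 1.8 mg/L as Cl₂.
(b) Cl₂ equivalent needed: 1.8 mg/L × 400,000 L = 720,000 mg = 720 g.
(b) Product at 10.4% available chlorine: 720 / 0.104 = 6923 g.
(b) Volume at density 1.15 g/mL: 6923 g ÷ 1.15 g/mL = 6020 mL.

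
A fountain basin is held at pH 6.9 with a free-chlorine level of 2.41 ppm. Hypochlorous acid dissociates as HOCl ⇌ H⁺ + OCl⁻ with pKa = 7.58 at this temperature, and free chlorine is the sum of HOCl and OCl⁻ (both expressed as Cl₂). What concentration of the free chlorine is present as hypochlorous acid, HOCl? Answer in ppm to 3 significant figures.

[OCl⁻]/[HOCl] = 10^(pH − pKa) = 10^(6.9 − 7.58) = 10^-0.68 = 0.2089.
Fraction as HOCl = 1 / (1 + 0.2089) = 0.8272.
HOCl = 0.8272 × 2.41 ppm = 1.993 ppm.

1.99 ppm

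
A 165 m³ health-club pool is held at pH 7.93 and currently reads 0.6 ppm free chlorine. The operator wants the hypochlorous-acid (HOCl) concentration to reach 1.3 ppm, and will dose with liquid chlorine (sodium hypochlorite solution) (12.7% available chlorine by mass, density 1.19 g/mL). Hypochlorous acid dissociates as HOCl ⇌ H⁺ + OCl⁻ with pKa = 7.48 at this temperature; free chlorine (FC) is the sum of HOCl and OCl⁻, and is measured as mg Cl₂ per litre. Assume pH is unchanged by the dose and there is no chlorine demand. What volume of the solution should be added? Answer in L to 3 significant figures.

4.76 L

Volume: 165 m³ = 165,000 L.
[OCl⁻]/[HOCl] = 10^(pH − pKa) = 10^(7.93 − 7.48) = 2.818; fraction as HOCl = 1/(1 + 2.818) = 0.2619.
Free chlorine required for 1.3 ppm HOCl: 1.3 / 0.2619 = 4.964 ppm.
FC to add: 4.964 − 0.6 = 4.364 mg/L as Cl₂.
Cl₂ equivalent: 4.364 mg/L × 165,000 L = 720 g.
Product at 12.7% available Cl: 720 / 0.127 = 5670 g.
Volume: 5670 g ÷ 1.19 g/mL = 4764 mL.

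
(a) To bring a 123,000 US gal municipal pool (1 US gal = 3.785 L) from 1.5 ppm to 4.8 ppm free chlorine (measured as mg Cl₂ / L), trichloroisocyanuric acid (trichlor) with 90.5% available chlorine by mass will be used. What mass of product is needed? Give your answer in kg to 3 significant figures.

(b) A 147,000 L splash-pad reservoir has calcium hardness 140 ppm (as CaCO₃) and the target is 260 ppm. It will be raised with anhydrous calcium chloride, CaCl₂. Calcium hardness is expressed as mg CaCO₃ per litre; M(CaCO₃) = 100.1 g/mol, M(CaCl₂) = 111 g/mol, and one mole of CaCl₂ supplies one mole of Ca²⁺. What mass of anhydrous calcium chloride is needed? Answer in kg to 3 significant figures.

(a) Volume: 123,000 US gal × 3.785 L/gal = 465,555 L.
(a) Chlorine deficit: 4.8 − 1.5 = 3.3 ppm = 3.3 mg/L as Cl₂.
(a) Cl₂ equivalent needed: 3.3 mg/L × 465,555 L = 1,536,000 mg = 1536 g.
(a) Product at 90.5% available chlorine: 1536 / 0.905 = 1698 g.

(b) Hardness to add: (260 − 140) = 120 mg/L as CaCO₃ × 147,000 L = 17,640 g as CaCO₃.
(b) Moles of Ca²⁺ (1 mol Ca²⁺ ≡ 1 mol CaCO₃): 17,640 / 100.1 g/mol = 176.2 mol.
(b) Mass of CaCl₂: 176.2 × 111 = 19,560 g.

(a) 1.70 kg; (b) 19.6 kg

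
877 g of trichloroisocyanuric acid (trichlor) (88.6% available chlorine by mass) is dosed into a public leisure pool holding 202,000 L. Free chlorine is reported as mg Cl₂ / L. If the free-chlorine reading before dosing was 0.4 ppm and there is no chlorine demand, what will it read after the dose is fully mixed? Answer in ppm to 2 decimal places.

4.25 ppm

Available chlorine delivered: 877 g × 0.886 = 777 g as Cl₂.
Concentration rise: 777 g / 202,000 L = 3.847 mg/L = 3.85 ppm.
Final FC: 0.4 + 3.85 = 4.25 ppm.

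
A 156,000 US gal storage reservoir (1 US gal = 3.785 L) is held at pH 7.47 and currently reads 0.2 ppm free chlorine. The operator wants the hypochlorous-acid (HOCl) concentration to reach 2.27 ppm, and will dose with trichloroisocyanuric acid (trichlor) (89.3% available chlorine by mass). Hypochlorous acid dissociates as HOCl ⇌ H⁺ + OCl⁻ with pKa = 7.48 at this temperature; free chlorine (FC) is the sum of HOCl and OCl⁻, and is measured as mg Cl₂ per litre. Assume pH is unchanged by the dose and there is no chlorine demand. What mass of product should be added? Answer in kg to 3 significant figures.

2.84 kg

Volume: 156,000 US gal × 3.785 L/gal = 590,460 L.
[OCl⁻]/[HOCl] = 10^(pH − pKa) = 10^(7.47 − 7.48) = 0.9772; fraction as HOCl = 1/(1 + 0.9772) = 0.5058.
Free chlorine required for 2.27 ppm HOCl: 2.27 / 0.5058 = 4.488 ppm.
FC to add: 4.488 − 0.2 = 4.288 mg/L as Cl₂.
Cl₂ equivalent: 4.288 mg/L × 590,460 L = 2532 g.
Product at 89.3% available Cl: 2532 / 0.893 = 2835 g.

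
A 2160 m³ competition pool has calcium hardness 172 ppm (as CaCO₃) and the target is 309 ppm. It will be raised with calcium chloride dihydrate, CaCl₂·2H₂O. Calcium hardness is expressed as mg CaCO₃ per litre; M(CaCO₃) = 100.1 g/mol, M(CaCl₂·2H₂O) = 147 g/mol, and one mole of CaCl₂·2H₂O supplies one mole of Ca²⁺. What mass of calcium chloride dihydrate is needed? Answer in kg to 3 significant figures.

Volume: 2160 m³ = 2,160,000 L.
Hardness to add: (309 − 172) = 137 mg/L as CaCO₃ × 2,160,000 L = 295,900 g as CaCO₃.
Moles of Ca²⁺ (1 mol Ca²⁺ ≡ 1 mol CaCO₃): 295,900 / 100.1 g/mol = 2956 mol.
Mass of CaCl₂·2H₂O: 2956 × 147 = 434,600 g.

435 kg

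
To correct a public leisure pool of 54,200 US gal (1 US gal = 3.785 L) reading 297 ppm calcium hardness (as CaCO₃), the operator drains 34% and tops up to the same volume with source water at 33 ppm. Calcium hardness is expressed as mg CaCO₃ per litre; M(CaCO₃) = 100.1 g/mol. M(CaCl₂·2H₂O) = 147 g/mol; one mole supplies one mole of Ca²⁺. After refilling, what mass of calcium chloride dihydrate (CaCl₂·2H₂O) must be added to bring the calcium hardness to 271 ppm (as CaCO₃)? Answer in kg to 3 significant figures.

Volume: 54,200 US gal × 3.785 L/gal = 205,147 L.
After draining 34% and refilling: 297 × 0.66 + 33 × 0.34 = 207.24 ppm.
Deficit to target: 271 − 207.24 = 63.76 mg/L.
As CaCO₃: 63.76 mg/L × 205,147 L = 13,080 g; ÷ 100.1 = 130.7 mol Ca²⁺.
Mass: 130.7 × 147 = 19,210 g.

19.2 kg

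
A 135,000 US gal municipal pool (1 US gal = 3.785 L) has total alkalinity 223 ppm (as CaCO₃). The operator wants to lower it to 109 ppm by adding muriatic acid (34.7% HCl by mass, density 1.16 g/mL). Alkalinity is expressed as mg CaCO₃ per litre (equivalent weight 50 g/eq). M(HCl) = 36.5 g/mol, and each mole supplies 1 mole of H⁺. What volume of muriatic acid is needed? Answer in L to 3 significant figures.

106 L

Volume: 135,000 US gal × 3.785 L/gal = 510,975 L.
Alkalinity to neutralize: (223 − 109) = 114 mg/L as CaCO₃ × 510,975 L = 58,250 g as CaCO₃.
Equivalents of H⁺ required: 58,250 ÷ 50 g/eq = 1165 eq = 1165 mol HCl.
Mass of HCl: 1165 × 36.5 = 42,520 g.
Mass of 34.7% solution: 42,520 / 0.347 = 122,500 g.
Volume: 122,500 g ÷ 1.16 g/mL = 105,600 mL.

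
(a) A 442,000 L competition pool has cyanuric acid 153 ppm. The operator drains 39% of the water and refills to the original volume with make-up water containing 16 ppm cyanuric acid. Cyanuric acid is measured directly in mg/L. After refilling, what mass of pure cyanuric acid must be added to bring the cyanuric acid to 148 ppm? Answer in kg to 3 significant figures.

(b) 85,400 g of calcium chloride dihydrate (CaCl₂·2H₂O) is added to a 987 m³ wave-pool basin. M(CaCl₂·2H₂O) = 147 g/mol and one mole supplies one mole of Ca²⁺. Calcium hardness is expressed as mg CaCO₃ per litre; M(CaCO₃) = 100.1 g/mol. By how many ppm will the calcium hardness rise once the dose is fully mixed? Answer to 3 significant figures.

(a) 21.4 kg; (b) 58.9 ppm

(a) After draining 39% and refilling: 153 × 0.61 + 16 × 0.39 = 99.57 ppm.
(a) Deficit to target: 148 − 99.57 = 48.43 mg/L.
(a) Mass: 48.43 mg/L × 442,000 L = 21,410 g cyanuric acid.

(b) Volume: 987 m³ = 987,000 L.
(b) Moles of Ca²⁺: 85,400 g ÷ 147 g/mol = 581 mol.
(b) As CaCO₃: 581 mol × 100.1 g/mol = 58,150 g.
(b) Rise: 58,150 g / 987,000 L × 1000 = 58.92 mg/L.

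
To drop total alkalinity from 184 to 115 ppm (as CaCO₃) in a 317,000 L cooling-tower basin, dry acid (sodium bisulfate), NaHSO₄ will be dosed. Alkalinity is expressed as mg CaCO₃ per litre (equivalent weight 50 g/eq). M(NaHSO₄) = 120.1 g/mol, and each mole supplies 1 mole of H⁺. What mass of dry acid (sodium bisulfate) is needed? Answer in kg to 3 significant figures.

52.5 kg

Alkalinity to neutralize: (184 − 115) = 69 mg/L as CaCO₃ × 317,000 L = 21,870 g as CaCO₃.
Equivalents of H⁺ required: 21,870 ÷ 50 g/eq = 437.5 eq = 437.5 mol NaHSO₄.
Mass of NaHSO₄: 437.5 × 120.1 = 52,540 g.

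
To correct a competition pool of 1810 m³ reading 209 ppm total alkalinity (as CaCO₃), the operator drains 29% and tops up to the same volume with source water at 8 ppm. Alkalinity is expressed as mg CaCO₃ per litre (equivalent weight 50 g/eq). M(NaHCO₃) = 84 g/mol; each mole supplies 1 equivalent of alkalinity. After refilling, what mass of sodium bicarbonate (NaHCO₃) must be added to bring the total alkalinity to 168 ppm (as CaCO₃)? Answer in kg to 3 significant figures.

52.6 kg

Volume: 1810 m³ = 1,810,000 L.
After draining 29% and refilling: 209 × 0.71 + 8 × 0.29 = 150.71 ppm.
Deficit to target: 168 − 150.71 = 17.29 mg/L.
As CaCO₃: 17.29 mg/L × 1,810,000 L = 31,290 g; ÷ 50 g/eq ÷ 1 = 625.9 mol NaHCO₃.
Mass: 625.9 × 84 = 52,580 g.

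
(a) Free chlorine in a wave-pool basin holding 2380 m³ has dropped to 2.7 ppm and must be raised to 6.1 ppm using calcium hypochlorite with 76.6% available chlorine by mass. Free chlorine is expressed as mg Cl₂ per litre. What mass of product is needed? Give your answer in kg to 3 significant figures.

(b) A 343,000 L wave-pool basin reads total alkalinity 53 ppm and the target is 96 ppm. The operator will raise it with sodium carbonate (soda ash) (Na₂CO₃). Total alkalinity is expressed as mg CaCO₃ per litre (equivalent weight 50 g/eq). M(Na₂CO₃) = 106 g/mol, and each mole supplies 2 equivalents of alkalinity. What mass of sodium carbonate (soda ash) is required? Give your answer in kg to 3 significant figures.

(a) Volume: 2380 m³ = 2,380,000 L.
(a) Chlorine deficit: 6.1 − 2.7 = 3.4 ppm = 3.4 mg/L as Cl₂.
(a) Cl₂ equivalent needed: 3.4 mg/L × 2,380,000 L = 8,092,000 mg = 8092 g.
(a) Product at 76.6% available chlorine: 8092 / 0.766 = 10,560 g.

(b) Alkalinity to add: (96 − 53) = 43 mg/L as CaCO₃ × 343,000 L = 14,750 g as CaCO₃.
(b) Equivalents: 14,750 g ÷ 50 g/eq = 295 eq.
(b) Each mole of Na₂CO₃ supplies 2 eq, so 295 / 2 = 147.5 mol.
(b) Mass: 147.5 mol × 106 g/mol = 15,630 g.

(a) 10.6 kg; (b) 15.6 kg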